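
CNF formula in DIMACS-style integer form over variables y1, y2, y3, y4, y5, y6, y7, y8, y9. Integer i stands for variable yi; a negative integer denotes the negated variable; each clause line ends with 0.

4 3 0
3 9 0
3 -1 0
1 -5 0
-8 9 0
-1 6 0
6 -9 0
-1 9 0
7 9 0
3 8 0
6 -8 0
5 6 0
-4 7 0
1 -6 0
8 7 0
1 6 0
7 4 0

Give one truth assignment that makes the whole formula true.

y1=True, y2=True, y3=True, y4=True, y5=False, y6=True, y7=True, y8=True, y9=True

Check each clause:
  1. (y4 OR y3) — y3 is true.
  2. (y3 OR y9) — y9 is true.
  3. (NOT y1 OR y3) — y3 is true.
  4. (NOT y5 OR y1) — y1 is true.
  5. (NOT y8 OR y9) — y9 is true.
  6. (y6 OR NOT y1) — y6 is true.
  7. (y6 OR NOT y9) — y6 is true.
  8. (y9 OR NOT y1) — y9 is true.
  9. (y7 OR y9) — y9 is true.
  10. (y8 OR y3) — y8 is true.
  11. (NOT y8 OR y6) — y6 is true.
  12. (y6 OR y5) — y6 is true.
  13. (NOT y4 OR y7) — y7 is true.
  14. (y1 OR NOT y6) — y1 is true.
  15. (y8 OR y7) — y8 is true.
  16. (y1 OR y6) — y1 is true.
  17. (y7 OR y4) — y4 is true.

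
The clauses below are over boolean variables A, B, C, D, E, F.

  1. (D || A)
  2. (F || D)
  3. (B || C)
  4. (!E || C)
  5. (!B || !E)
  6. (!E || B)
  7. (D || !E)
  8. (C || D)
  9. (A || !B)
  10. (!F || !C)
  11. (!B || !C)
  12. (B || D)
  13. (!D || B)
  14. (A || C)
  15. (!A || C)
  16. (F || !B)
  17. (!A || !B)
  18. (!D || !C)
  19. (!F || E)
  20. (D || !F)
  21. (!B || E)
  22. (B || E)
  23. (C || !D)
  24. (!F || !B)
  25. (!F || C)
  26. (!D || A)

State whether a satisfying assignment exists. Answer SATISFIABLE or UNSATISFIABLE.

UNSATISFIABLE

B = True:
  propagation gives E=False; an empty clause results — contradiction.
B = False:
  propagation gives C=True, E=False; an empty clause results — contradiction.
Every branch closes, so no satisfying assignment exists.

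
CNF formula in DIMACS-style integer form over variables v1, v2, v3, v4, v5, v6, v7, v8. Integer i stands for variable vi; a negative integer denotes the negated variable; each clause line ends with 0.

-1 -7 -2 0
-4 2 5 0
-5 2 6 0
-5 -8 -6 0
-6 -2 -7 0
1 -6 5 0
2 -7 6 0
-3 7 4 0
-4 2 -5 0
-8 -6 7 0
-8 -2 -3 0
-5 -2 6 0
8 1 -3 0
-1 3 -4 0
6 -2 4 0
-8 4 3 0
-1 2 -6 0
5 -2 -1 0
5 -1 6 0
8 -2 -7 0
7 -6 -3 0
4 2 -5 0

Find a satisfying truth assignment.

v1 = F, v2 = T, v3 = F, v4 = T, v5 = F, v6 = F, v7 = T, v8 = T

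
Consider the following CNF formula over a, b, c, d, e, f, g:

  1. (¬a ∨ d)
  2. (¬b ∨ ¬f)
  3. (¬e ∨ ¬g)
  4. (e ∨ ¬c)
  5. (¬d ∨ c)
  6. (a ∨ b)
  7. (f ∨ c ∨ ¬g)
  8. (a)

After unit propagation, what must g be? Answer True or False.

False

(a) is a unit clause: a = True.
(¬a ∨ d) with a = True leaves only d, so d = True.
From (c ∨ ¬d) and d = True: c = True.
(e ∨ ¬c): since c = True, the clause reduces to (e). e = True.
(¬e ∨ ¬g) with e = True leaves only ¬g, so g = False.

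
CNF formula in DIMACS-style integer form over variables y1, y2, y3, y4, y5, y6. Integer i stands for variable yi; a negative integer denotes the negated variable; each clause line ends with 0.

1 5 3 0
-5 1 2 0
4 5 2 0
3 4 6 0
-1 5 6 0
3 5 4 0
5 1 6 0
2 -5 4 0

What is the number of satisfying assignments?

26

Split on y5, then y1.
  y5=T, y1=T: 11 of the 16 assignments to (y2,y3,y4,y6) work.
  y5=T, y1=F: 7 of the 16 assignments to (y2,y3,y4,y6) work.
  y5=F, y1=T: 5 of the 16 assignments to (y2,y3,y4,y6) work.
  y5=F, y1=F: remaining (y2,y3,y4,y6) ∈ {(F,T,T,T); (T,T,F,T); (T,T,T,T)} — 3.
Total: 11 + 7 + 5 + 3 = 26.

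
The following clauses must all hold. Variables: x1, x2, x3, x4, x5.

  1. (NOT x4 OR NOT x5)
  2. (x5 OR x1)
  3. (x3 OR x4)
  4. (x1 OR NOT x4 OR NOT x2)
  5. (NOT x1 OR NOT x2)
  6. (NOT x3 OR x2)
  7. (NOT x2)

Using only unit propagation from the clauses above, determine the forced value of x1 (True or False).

(NOT x2) is a unit clause: x2 = False.
(x2 OR NOT x3): since x2 = False, the clause reduces to (NOT x3). x3 = False.
From (x3 OR x4) and x3 = False: x4 = True.
(NOT x5 OR NOT x4): since x4 = True, the clause reduces to (NOT x5). x5 = False.
In (x1 OR x5), x5 is now false; x1 must hold, so x1 = True.

True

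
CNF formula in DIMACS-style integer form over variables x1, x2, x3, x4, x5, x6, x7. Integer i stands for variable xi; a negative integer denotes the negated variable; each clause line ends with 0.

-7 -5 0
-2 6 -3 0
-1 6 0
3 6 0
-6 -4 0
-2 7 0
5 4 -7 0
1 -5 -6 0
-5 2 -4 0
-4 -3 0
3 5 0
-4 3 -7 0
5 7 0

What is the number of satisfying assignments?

3

Satisfying assignments:
  x1=F x2=F x3=T x4=F x5=T x6=F x7=F
  x1=T x2=F x3=F x4=F x5=T x6=T x7=F
  x1=T x2=F x3=T x4=F x5=T x6=T x7=F
That's 3 in total.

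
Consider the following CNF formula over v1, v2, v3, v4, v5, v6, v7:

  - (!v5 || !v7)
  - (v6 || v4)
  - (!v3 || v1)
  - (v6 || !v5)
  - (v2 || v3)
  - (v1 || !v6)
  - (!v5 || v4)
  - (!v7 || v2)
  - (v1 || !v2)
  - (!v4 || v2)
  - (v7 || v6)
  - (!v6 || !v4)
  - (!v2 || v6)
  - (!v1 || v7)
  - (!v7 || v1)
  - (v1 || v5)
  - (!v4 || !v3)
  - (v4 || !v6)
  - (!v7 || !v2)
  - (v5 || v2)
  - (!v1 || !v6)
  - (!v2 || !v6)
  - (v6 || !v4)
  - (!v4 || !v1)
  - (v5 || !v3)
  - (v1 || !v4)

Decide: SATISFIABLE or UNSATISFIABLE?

v6 = True:
  propagation gives v1=True; an empty clause results — contradiction.
v6 = False:
  propagation gives v4=True; an empty clause results — contradiction.
Every branch closes, so no satisfying assignment exists.

UNSATISFIABLE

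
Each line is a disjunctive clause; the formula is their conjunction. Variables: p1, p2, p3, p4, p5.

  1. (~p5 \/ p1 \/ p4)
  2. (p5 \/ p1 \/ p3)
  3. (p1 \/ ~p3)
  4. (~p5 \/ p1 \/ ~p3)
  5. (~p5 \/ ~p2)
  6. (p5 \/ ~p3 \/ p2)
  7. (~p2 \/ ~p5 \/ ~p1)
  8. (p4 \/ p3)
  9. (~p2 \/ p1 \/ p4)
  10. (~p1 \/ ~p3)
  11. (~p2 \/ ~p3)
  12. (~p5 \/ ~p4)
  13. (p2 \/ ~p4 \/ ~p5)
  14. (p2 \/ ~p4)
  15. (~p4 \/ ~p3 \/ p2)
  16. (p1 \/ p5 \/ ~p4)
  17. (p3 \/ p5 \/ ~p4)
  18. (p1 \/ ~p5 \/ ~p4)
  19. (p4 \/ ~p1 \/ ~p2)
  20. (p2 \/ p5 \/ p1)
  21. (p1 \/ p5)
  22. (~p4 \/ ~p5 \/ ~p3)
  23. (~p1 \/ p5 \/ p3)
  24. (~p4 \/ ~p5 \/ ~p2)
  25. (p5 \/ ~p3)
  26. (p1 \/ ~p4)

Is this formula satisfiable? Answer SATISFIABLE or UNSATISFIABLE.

UNSATISFIABLE

p5 = True:
  propagation gives p2=False, p4=False, p1=True, p3=True; an empty clause results — contradiction.
p5 = False:
  propagation gives p1=True, p3=False; an empty clause results — contradiction.
Every branch closes, so no satisfying assignment exists.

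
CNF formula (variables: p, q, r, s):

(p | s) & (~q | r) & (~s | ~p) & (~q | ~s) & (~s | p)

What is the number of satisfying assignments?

3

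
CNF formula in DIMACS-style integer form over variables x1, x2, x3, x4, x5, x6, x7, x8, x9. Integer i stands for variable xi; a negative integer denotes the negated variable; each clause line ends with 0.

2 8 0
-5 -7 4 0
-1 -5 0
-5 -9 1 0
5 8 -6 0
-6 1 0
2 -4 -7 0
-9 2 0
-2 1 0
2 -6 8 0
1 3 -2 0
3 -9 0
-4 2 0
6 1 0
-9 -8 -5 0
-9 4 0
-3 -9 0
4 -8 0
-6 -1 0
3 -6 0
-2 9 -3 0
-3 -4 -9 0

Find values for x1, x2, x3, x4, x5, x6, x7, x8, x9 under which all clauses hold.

x1=T, x2=T, x3=F, x4=T, x5=F, x6=F, x7=F, x8=T, x9=F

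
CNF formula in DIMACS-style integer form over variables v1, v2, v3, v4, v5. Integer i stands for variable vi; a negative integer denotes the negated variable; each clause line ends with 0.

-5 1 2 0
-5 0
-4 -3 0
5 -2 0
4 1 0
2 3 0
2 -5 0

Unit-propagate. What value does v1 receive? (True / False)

True

(¬v5) is a unit clause: v5 = False.
(v5 ∨ ¬v2) with v5 = False leaves only ¬v2, so v2 = False.
(v2 ∨ v3): since v2 = False, the clause reduces to (v3). v3 = True.
In (¬v4 ∨ ¬v3), ¬v3 is now false; ¬v4 must hold, so v4 = False.
In (v1 ∨ v4), v4 is now false; v1 must hold, so v1 = True.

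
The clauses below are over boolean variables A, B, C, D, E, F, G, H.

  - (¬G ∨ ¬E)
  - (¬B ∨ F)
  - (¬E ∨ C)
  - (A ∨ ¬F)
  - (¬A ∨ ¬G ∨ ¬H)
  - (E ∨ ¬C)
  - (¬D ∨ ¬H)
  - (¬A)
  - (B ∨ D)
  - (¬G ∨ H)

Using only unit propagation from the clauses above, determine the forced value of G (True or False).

False

(¬A) is a unit clause: A = False.
From (A ∨ ¬F) and A = False: F = False.
In (¬B ∨ F), F is now false; ¬B must hold, so B = False.
(D ∨ B): since B = False, the clause reduces to (D). D = True.
(¬D ∨ ¬H): since D = True, the clause reduces to (¬H). H = False.
From (¬G ∨ H) and H = False: G = False.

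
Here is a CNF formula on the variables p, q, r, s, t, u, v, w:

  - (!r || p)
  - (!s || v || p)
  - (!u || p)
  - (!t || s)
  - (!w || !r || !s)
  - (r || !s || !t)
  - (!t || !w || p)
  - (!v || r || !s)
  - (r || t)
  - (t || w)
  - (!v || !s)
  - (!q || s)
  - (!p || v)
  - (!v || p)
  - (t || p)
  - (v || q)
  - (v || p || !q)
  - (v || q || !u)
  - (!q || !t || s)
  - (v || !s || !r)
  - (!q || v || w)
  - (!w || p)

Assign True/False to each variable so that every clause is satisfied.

p=T, q=F, r=T, s=F, t=F, u=F, v=T, w=T

Pure literal: u appears only negated; assign u = False.
Try p = True.
  then v is forced to True.
  then s is forced to False.
  then t is forced to False.
  then r is forced to True.
  then w is forced to True.
  then q is forced to False.
Every clause has at least one true literal under this assignment.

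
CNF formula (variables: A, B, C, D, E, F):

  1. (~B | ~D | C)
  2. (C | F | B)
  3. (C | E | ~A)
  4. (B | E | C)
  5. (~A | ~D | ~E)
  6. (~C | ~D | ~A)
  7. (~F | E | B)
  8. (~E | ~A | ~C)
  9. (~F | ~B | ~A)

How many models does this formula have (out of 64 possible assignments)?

24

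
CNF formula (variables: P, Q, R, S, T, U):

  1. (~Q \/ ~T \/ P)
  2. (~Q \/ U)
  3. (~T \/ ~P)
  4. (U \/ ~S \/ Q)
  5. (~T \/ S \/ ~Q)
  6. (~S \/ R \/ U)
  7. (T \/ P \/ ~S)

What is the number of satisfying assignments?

22

Case analysis on Q and S:
  Q=1, S=1: remaining (P,R,T,U) ∈ {(1,0,0,1); (1,1,0,1)} — 2.
  Q=1, S=0: remaining (P,R,T,U) ∈ {(0,0,0,1); (0,1,0,1); (1,0,0,1); (1,1,0,1)} — 4.
  Q=0, S=1: remaining (P,R,T,U) ∈ {(0,0,1,1); (0,1,1,1); (1,0,0,1); (1,1,0,1)} — 4.
  Q=0, S=0: R, U free; 3 ways for (P,T) × 2^2 = 12.
Total: 2 + 4 + 4 + 12 = 22.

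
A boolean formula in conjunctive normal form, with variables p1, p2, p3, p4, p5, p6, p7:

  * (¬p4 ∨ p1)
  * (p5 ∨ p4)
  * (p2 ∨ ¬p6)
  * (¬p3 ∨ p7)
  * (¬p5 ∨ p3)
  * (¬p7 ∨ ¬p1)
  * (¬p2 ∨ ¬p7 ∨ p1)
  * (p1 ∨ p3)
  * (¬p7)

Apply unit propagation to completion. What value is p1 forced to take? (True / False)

(¬p7) stands alone — p7 = False.
(p7 ∨ ¬p3) with p7 = False leaves only ¬p3, so p3 = False.
From (p3 ∨ ¬p5) and p3 = False: p5 = False.
(p5 ∨ p4) with p5 = False leaves only p4, so p4 = True.
(p1 ∨ ¬p4): since p4 = True, the clause reduces to (p1). p1 = True.

True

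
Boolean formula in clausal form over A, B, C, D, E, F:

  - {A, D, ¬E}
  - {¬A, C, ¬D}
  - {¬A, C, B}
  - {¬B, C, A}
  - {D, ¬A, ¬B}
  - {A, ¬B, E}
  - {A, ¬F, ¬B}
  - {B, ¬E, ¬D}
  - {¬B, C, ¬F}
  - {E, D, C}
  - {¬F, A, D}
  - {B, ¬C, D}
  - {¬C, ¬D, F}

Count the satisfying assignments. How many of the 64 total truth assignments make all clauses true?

6

The models are:
  A=0 B=0 C=0 D=1 E=0 F=0
  A=0 B=0 C=0 D=1 E=0 F=1
  A=0 B=0 C=1 D=1 E=0 F=1
  A=1 B=0 C=1 D=1 E=0 F=1
  A=1 B=1 C=1 D=1 E=0 F=1
  A=1 B=1 C=1 D=1 E=1 F=1
That's 6 in total.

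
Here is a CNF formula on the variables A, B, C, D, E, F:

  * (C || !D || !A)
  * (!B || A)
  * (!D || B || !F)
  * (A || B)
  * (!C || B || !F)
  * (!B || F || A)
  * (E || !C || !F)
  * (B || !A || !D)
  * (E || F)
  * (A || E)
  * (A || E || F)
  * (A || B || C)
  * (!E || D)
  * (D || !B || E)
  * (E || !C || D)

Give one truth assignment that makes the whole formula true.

A = T, B = F, C = F, D = F, E = F, F = T

Check each clause:
  1. (!D || !A || C) — !D is true.
  2. (!B || A) — A is true.
  3. (!D || !F || B) — !D is true.
  4. (B || A) — A is true.
  5. (!F || !C || B) — !C is true.
  6. (!B || F || A) — A is true.
  7. (E || !F || !C) — !C is true.
  8. (!A || !D || B) — !D is true.
  9. (F || E) — F is true.
  10. (A || E) — A is true.
  11. (A || F || E) — A is true.
  12. (C || B || A) — A is true.
  13. (D || !E) — !E is true.
  14. (D || E || !B) — !B is true.
  15. (D || !C || E) — !C is true.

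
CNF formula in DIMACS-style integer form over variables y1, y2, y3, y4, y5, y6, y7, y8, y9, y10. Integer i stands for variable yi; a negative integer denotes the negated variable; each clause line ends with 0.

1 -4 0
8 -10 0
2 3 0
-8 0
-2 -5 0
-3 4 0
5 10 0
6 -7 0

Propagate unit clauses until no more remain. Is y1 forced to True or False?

Unit clause (~y8) sets y8 = False.
(y8 | ~y10) with y8 = False leaves only ~y10, so y10 = False.
From (y10 | y5) and y10 = False: y5 = True.
From (~y5 | ~y2) and y5 = True: y2 = False.
In (y3 | y2), y2 is now false; y3 must hold, so y3 = True.
(~y3 | y4) with y3 = True leaves only y4, so y4 = True.
(~y4 | y1) with y4 = True leaves only y1, so y1 = True.

True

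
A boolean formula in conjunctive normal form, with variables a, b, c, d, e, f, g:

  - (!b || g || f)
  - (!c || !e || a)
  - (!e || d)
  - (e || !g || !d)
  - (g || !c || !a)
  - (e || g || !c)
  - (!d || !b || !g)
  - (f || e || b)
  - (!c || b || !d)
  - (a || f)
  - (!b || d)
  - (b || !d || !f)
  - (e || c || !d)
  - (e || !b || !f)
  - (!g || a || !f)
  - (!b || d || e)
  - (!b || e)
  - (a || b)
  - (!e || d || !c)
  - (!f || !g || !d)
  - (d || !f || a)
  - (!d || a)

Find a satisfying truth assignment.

a = 1, b = 0, c = 0, d = 1, e = 1, f = 0, g = 0

Try a = True.
Try b = False.
Try c = False.
For the remaining variables, d = True, e = True, f = False, g = False works.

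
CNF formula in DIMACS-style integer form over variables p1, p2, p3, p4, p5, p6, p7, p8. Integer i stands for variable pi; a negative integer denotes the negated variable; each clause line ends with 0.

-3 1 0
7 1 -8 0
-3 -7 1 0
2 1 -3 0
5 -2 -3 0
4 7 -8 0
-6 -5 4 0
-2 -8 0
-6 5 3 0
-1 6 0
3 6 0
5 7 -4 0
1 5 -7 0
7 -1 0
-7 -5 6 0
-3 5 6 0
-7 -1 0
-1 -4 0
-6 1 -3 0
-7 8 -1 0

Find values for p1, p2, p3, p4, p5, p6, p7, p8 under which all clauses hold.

p1=0, p2=0, p3=0, p4=1, p5=1, p6=1, p7=1, p8=1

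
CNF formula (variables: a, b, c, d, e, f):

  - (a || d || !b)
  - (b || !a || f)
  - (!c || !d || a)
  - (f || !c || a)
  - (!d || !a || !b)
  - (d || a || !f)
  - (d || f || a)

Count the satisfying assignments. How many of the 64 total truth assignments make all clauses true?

Split on a, then d.
  a=T, d=T: remaining (b,c,e,f) ∈ {(F,F,F,T); (F,F,T,T); (F,T,F,T); (F,T,T,T)} — 4.
  a=T, d=F: c, e free; 3 ways for (b,f) × 2^2 = 12.
  a=F, d=T: forces c=F; b, e, f free → 2^3 = 8.
  a=F, d=F: a clause becomes empty — 0.
Total: 4 + 12 + 8 + 0 = 24.

24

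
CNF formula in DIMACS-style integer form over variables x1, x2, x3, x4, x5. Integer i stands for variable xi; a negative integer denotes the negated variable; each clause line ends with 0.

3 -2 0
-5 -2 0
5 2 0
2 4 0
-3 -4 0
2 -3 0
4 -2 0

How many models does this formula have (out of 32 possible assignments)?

2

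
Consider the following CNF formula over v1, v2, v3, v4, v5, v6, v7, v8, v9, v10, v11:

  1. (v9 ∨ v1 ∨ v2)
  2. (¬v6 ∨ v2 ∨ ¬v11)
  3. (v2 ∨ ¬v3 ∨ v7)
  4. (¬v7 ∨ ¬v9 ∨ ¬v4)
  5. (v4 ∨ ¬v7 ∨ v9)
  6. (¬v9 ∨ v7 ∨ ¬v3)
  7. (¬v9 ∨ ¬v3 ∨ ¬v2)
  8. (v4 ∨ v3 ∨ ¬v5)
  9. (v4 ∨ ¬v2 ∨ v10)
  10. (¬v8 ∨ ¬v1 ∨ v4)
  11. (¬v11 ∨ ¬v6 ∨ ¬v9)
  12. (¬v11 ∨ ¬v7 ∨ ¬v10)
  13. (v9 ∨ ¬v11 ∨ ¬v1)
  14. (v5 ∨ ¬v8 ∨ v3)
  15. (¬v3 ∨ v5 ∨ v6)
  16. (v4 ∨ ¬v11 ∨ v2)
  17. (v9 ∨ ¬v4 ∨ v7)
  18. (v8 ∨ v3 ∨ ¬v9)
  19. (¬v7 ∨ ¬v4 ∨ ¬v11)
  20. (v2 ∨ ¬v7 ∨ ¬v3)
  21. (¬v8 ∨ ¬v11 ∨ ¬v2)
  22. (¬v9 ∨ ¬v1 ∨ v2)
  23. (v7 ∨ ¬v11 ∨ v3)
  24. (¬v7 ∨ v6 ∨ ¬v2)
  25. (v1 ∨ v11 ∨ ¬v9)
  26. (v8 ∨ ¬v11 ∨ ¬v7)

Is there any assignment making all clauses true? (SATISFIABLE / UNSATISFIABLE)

SATISFIABLE

Try v1 = False.
Branch on v2: take v2 = True.
Branch on v3: take v3 = True.
  then v9 is forced to False.
For the remaining variables, v4 = True, v5 = True, v6 = True, v7 = True, v8 = False, v10 = False, v11 = False works.
So v1=0  v2=1  v3=1  v4=1  v5=1  v6=1  v7=1  v8=0  v9=0  v10=0  v11=0 is a satisfying assignment.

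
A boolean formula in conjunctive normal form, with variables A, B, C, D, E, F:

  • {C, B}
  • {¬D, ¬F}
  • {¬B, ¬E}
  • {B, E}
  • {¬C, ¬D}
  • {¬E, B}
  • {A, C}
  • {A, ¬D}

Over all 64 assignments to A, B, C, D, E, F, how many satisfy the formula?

7

Satisfying assignments:
  A=0 B=1 C=1 D=0 E=0 F=0
  A=0 B=1 C=1 D=0 E=0 F=1
  A=1 B=1 C=0 D=0 E=0 F=0
  A=1 B=1 C=0 D=0 E=0 F=1
  A=1 B=1 C=0 D=1 E=0 F=0
  A=1 B=1 C=1 D=0 E=0 F=0
  A=1 B=1 C=1 D=0 E=0 F=1
That's 7 in total.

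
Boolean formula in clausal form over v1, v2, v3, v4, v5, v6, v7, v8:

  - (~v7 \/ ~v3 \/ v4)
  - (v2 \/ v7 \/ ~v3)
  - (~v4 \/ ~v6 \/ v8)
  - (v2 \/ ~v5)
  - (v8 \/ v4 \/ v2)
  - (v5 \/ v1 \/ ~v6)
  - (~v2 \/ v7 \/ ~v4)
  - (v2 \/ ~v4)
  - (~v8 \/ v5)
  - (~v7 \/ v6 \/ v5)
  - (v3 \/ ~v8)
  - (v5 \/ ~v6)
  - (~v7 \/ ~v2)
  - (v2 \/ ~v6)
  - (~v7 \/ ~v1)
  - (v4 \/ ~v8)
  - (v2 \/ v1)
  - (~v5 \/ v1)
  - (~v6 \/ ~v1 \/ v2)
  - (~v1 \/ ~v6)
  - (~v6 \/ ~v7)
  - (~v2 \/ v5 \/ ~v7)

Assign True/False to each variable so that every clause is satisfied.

Try v1 = False.
  then v2 is forced to True.
  then v7 is forced to False.
  then v4 is forced to False.
  then v8 is forced to False.
  then v5 is forced to False.
  then v6 is forced to False.
v3 is now unconstrained; take v3 = True.
Every clause has at least one true literal under this assignment.
Check each clause:
  1. (~v3 \/ v4 \/ ~v7) — ~v7 is true.
  2. (v2 \/ v7 \/ ~v3) — v2 is true.
  3. (~v6 \/ ~v4 \/ v8) — ~v6 is true.
  4. (v2 \/ ~v5) — v2 is true.
  5. (v8 \/ v2 \/ v4) — v2 is true.
  6. (~v6 \/ v5 \/ v1) — ~v6 is true.
  7. (~v4 \/ v7 \/ ~v2) — ~v4 is true.
  8. (v2 \/ ~v4) — v2 is true.
  9. (v5 \/ ~v8) — ~v8 is true.
  10. (~v7 \/ v6 \/ v5) — ~v7 is true.
  11. (v3 \/ ~v8) — ~v8 is true.
  12. (~v6 \/ v5) — ~v6 is true.
  13. (~v2 \/ ~v7) — ~v7 is true.
  14. (~v6 \/ v2) — ~v6 is true.
  15. (~v1 \/ ~v7) — ~v7 is true.
  16. (v4 \/ ~v8) — ~v8 is true.
  17. (v1 \/ v2) — v2 is true.
  18. (~v5 \/ v1) — ~v5 is true.
  19. (v2 \/ ~v1 \/ ~v6) — ~v6 is true.
  20. (~v6 \/ ~v1) — ~v6 is true.
  21. (~v6 \/ ~v7) — ~v7 is true.
  22. (~v2 \/ v5 \/ ~v7) — ~v7 is true.

v1=0, v2=1, v3=1, v4=0, v5=0, v6=0, v7=0, v8=0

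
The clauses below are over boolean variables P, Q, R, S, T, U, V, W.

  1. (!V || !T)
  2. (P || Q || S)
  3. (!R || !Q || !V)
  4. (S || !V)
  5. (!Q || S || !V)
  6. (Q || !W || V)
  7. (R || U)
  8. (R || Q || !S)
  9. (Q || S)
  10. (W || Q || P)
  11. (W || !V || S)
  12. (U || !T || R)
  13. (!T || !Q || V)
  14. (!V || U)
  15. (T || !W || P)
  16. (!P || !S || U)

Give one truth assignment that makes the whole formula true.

P=T, Q=F, R=T, S=T, T=T, U=T, V=F, W=F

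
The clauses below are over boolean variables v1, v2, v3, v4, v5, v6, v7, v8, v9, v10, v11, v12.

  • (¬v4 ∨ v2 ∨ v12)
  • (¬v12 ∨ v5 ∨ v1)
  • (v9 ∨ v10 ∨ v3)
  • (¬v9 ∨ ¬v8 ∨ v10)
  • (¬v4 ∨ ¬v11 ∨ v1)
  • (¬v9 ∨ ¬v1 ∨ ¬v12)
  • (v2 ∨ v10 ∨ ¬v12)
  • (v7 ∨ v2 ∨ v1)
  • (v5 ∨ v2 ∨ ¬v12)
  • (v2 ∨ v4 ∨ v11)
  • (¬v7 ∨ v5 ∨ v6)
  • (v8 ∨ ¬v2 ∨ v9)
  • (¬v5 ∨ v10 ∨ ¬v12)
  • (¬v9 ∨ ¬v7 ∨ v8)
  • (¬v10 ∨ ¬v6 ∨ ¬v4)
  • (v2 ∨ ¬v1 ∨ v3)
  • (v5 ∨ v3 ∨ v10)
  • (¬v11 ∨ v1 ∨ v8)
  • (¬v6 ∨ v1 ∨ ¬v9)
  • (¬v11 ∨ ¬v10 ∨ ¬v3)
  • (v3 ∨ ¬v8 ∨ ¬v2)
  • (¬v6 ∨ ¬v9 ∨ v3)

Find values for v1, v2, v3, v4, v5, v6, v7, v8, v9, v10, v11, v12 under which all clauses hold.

Branch on v1: take v1 = False.
Set v2 = True and propagate.
Try v3 = True.
The remaining clauses are satisfied by v4 = True, v5 = True, v6 = False, v7 = False, v8 = False, v9 = True, v10 = True, v11 = False, v12 = False.
Every clause has at least one true literal under this assignment.

v1=F, v2=T, v3=T, v4=T, v5=T, v6=F, v7=F, v8=F, v9=T, v10=T, v11=F, v12=F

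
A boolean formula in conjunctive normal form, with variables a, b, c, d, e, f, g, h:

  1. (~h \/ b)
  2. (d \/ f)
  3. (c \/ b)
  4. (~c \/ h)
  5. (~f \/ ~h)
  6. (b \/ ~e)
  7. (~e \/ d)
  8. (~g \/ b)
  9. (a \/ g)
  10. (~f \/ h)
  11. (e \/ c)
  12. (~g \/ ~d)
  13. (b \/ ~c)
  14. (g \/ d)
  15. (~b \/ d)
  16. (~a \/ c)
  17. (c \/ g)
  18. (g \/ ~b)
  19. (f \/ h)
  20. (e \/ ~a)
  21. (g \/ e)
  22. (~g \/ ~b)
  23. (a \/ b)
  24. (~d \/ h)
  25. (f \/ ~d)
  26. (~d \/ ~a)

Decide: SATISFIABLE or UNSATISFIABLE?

b = True:
  propagation gives d=True, g=False; an empty clause results — contradiction.
b = False:
  propagation gives h=False, c=True; an empty clause results — contradiction.
Every branch closes, so no satisfying assignment exists.

UNSATISFIABLE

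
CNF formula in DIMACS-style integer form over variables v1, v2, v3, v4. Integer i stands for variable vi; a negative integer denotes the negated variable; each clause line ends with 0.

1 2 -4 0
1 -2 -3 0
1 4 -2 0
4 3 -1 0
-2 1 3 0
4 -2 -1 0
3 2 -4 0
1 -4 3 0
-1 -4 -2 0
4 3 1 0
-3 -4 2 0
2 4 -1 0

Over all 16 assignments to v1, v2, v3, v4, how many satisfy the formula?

1

Satisfying assignments:
  v1=F v2=F v3=T v4=F
That's 1 in total.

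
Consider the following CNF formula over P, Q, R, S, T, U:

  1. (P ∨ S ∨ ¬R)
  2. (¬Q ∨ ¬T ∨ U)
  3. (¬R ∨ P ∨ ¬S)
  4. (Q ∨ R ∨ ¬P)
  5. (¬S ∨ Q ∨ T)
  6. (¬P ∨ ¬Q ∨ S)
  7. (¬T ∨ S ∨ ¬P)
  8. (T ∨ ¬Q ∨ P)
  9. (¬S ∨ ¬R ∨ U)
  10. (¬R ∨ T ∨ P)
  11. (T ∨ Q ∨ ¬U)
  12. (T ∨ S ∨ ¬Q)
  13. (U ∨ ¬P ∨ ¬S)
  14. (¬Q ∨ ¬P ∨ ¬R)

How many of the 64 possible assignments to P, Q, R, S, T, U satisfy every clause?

Case analysis on P and Q:
  P=1, Q=1: remaining (R,S,T,U) ∈ {(0,1,0,1); (0,1,1,1)} — 2.
  P=1, Q=0: remaining (R,S,T,U) ∈ {(1,0,0,0); (1,1,1,1)} — 2.
  P=0, Q=1: remaining (R,S,T,U) ∈ {(0,0,1,1); (0,1,1,1)} — 2.
  P=0, Q=0: 5 of the 16 assignments to (R,S,T,U) work.
Total: 2 + 2 + 2 + 5 = 11.

11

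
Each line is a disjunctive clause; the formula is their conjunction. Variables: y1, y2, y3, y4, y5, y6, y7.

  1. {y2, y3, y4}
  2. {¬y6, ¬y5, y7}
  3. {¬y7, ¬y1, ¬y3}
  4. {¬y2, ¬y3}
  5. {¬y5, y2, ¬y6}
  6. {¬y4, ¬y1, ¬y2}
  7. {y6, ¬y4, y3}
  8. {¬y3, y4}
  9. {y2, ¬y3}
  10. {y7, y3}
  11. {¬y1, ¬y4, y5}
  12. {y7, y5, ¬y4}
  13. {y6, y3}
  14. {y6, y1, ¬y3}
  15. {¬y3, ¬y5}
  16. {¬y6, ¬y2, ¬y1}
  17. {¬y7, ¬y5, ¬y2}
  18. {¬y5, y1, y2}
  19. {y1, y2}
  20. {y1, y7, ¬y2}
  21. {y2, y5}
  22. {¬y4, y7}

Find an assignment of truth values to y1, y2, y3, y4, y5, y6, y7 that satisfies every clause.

y1 = False, y2 = True, y3 = False, y4 = True, y5 = False, y6 = True, y7 = True

Set y1 = False and propagate.
  then y2 is forced to True.
  then y3 is forced to False.
  then y7 is forced to True.
  then y6 is forced to True.
  then y5 is forced to False.
y4 is now unconstrained; take y4 = True.
Every clause has at least one true literal under this assignment.
Check each clause:
  1. {y4, y2, y3} — y2 is true.
  2. {¬y6, y7, ¬y5} — ¬y5 is true.
  3. {¬y3, ¬y7, ¬y1} — ¬y3 is true.
  4. {¬y3, ¬y2} — ¬y3 is true.
  5. {y2, ¬y5, ¬y6} — y2 is true.
  6. {¬y2, ¬y1, ¬y4} — ¬y1 is true.
  7. {¬y4, y6, y3} — y6 is true.
  8. {¬y3, y4} — y4 is true.
  9. {y2, ¬y3} — y2 is true.
  10. {y3, y7} — y7 is true.
  11. {¬y4, y5, ¬y1} — ¬y1 is true.
  12. {y7, y5, ¬y4} — y7 is true.
  13. {y6, y3} — y6 is true.
  14. {y1, y6, ¬y3} — ¬y3 is true.
  15. {¬y3, ¬y5} — ¬y5 is true.
  16. {¬y6, ¬y1, ¬y2} — ¬y1 is true.
  17. {¬y7, ¬y5, ¬y2} — ¬y5 is true.
  18. {y1, y2, ¬y5} — y2 is true.
  19. {y1, y2} — y2 is true.
  20. {¬y2, y1, y7} — y7 is true.
  21. {y5, y2} — y2 is true.
  22. {¬y4, y7} — y7 is true.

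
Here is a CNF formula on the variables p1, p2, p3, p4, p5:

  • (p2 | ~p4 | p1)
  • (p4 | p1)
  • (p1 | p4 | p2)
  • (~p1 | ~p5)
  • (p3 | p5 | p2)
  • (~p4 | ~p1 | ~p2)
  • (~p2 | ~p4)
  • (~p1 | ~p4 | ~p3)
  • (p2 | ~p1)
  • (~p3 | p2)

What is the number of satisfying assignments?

Satisfying assignments:
  p1=1 p2=1 p3=0 p4=0 p5=0
  p1=1 p2=1 p3=1 p4=0 p5=0
That's 2 in total.

2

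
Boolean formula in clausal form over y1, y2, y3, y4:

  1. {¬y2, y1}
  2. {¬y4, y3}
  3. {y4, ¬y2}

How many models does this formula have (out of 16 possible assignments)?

7

Satisfying assignments:
  y1=F y2=F y3=F y4=F
  y1=F y2=F y3=T y4=F
  y1=F y2=F y3=T y4=T
  y1=T y2=F y3=F y4=F
  y1=T y2=F y3=T y4=F
  y1=T y2=F y3=T y4=T
  y1=T y2=T y3=T y4=T
That's 7 in total.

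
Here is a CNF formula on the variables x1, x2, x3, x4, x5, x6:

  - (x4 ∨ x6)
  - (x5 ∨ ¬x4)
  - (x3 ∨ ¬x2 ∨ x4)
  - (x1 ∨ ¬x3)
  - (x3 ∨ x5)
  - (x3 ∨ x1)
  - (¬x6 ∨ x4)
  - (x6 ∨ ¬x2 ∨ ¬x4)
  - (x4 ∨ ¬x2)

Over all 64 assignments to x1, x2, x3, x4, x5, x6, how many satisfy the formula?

6

Satisfying assignments:
  x1=T x2=F x3=F x4=T x5=T x6=F
  x1=T x2=F x3=F x4=T x5=T x6=T
  x1=T x2=F x3=T x4=T x5=T x6=F
  x1=T x2=F x3=T x4=T x5=T x6=T
  x1=T x2=T x3=F x4=T x5=T x6=T
  x1=T x2=T x3=T x4=T x5=T x6=T
That's 6 in total.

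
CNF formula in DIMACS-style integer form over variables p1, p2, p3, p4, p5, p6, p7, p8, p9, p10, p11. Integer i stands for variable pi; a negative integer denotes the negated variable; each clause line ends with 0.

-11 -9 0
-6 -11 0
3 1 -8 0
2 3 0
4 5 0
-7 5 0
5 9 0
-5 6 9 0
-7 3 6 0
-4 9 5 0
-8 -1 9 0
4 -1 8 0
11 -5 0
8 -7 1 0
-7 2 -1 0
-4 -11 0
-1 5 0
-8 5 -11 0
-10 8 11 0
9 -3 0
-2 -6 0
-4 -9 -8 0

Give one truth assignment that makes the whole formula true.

Pure literal: p7 appears only negated; assign p7 = False.
Pure literal: p10 appears only negated; assign p10 = False.
Set p1 = False and propagate.
Try p2 = True.
  then p6 is forced to False.
Branch on p3: take p3 = True.
  then p9 is forced to True.
  then p11 is forced to False.
  then p5 is forced to False.
  then p4 is forced to True.
  then p8 is forced to False.
Every clause has at least one true literal under this assignment.

p1=0, p2=1, p3=1, p4=1, p5=0, p6=0, p7=0, p8=0, p9=1, p10=0, p11=0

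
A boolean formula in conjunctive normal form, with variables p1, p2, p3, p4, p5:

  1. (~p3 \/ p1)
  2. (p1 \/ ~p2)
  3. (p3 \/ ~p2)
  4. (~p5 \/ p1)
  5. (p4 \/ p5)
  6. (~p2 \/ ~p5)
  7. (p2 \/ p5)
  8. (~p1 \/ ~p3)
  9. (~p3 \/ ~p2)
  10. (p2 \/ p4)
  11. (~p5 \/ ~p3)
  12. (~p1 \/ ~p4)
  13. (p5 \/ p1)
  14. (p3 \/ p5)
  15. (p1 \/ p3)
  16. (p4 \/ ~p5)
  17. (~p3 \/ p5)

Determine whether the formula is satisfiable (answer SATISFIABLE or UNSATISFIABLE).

UNSATISFIABLE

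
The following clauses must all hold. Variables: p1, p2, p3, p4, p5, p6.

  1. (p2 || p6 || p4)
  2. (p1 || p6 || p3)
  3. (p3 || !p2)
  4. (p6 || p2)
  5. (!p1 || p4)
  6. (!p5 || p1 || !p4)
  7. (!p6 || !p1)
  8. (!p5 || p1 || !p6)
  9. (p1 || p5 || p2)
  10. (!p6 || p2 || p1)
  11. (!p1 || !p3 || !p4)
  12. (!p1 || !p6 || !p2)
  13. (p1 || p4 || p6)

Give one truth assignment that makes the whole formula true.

Try p1 = False.
Set p2 = True and propagate.
  then p3 is forced to True.
Branch on p4: take p4 = False.
  then p6 is forced to True.
  then p5 is forced to False.
Every clause has at least one true literal under this assignment.

p1 = False  p2 = True  p3 = True  p4 = False  p5 = False  p6 = True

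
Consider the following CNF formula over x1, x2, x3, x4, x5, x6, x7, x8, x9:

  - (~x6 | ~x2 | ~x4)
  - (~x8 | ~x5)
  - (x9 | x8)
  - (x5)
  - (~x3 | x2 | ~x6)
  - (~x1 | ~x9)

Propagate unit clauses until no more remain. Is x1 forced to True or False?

False

(x5) stands alone — x5 = True.
From (~x5 | ~x8) and x5 = True: x8 = False.
From (x8 | x9) and x8 = False: x9 = True.
From (~x9 | ~x1) and x9 = True: x1 = False.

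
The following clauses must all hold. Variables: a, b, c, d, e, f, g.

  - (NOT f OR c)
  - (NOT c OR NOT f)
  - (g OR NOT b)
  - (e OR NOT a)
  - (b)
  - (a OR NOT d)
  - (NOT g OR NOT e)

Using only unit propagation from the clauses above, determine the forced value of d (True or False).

(b) stands alone — b = True.
In (g OR NOT b), NOT b is now false; g must hold, so g = True.
From (NOT g OR NOT e) and g = True: e = False.
(e OR NOT a) with e = False leaves only NOT a, so a = False.
From (NOT d OR a) and a = False: d = False.

False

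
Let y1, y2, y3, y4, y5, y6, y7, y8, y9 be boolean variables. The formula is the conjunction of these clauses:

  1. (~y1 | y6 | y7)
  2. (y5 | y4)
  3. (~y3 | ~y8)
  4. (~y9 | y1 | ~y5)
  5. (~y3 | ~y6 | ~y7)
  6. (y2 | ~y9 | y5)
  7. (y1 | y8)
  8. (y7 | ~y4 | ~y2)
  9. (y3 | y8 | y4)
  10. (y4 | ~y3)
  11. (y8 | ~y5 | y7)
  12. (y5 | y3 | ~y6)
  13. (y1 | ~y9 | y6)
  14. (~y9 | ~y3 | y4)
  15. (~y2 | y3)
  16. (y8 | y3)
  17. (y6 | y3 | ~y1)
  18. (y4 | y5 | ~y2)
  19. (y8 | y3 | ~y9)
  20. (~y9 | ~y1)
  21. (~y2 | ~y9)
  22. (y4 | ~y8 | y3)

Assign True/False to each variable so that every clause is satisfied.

y1=True  y2=True  y3=True  y4=True  y5=True  y6=False  y7=True  y8=False  y9=False

y9 occurs only negated in the remaining clauses — set y9 = False.
Try y1 = True.
Set y2 = True and propagate.
  then y3 is forced to True.
  then y8 is forced to False.
  then y4 is forced to True.
  then y7 is forced to True.
  then y6 is forced to False.
y5 is now unconstrained; take y5 = True.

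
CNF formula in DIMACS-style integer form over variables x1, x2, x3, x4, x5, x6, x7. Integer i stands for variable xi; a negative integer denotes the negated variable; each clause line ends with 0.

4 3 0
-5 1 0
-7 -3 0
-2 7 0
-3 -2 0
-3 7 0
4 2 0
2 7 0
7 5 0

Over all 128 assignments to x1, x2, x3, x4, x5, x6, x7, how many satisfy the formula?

12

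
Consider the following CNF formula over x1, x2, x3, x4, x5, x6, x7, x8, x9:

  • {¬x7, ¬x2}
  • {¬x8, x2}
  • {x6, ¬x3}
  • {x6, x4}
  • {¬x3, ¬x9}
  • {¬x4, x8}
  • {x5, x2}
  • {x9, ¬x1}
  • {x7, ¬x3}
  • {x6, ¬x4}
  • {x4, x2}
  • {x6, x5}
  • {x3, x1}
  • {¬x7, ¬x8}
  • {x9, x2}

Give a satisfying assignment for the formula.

x1=T, x2=T, x3=F, x4=F, x5=T, x6=T, x7=F, x8=F, x9=T

Pure literal: x5 appears only positively; assign x5 = True.
Pure literal: x6 appears only positively; assign x6 = True.
Branch on x1: take x1 = True.
  then x9 is forced to True.
  then x3 is forced to False.
Try x2 = True.
  then x7 is forced to False.
The remaining clauses are satisfied by x4 = False, x8 = False.
Check each clause:
  1. {¬x2, ¬x7} — ¬x7 is true.
  2. {x2, ¬x8} — ¬x8 is true.
  3. {¬x3, x6} — ¬x3 is true.
  4. {x6, x4} — x6 is true.
  5. {¬x9, ¬x3} — ¬x3 is true.
  6. {x8, ¬x4} — ¬x4 is true.
  7. {x2, x5} — x2 is true.
  8. {x9, ¬x1} — x9 is true.
  9. {x7, ¬x3} — ¬x3 is true.
  10. {¬x4, x6} — ¬x4 is true.
  11. {x2, x4} — x2 is true.
  12. {x6, x5} — x5 is true.
  13. {x3, x1} — x1 is true.
  14. {¬x8, ¬x7} — ¬x8 is true.
  15. {x9, x2} — x9 is true.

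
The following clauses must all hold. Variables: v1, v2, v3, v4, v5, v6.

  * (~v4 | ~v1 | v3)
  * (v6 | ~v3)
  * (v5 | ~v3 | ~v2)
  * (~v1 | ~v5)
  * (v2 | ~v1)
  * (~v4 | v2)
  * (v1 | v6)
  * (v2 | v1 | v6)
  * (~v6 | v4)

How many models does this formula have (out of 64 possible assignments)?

Satisfying assignments:
  v1=F v2=T v3=F v4=T v5=F v6=T
  v1=F v2=T v3=F v4=T v5=T v6=T
  v1=F v2=T v3=T v4=T v5=T v6=T
  v1=T v2=T v3=F v4=F v5=F v6=F
That's 4 in total.

4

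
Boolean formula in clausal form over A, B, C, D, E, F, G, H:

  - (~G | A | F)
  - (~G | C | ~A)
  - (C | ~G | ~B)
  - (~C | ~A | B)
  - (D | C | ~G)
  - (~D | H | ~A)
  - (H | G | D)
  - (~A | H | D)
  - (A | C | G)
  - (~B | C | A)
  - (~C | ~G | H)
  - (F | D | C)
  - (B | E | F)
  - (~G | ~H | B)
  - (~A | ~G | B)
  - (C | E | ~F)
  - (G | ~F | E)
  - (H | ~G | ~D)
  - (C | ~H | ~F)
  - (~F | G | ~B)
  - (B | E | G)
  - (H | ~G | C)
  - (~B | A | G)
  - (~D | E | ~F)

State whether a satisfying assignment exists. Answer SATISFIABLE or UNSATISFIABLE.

SATISFIABLE

Set A = True and propagate.
Set B = True and propagate.
Try C = True.
The remaining clauses are satisfied by D = True, E = False, F = False, G = True, H = True.
So A=T  B=T  C=T  D=T  E=F  F=F  G=T  H=T is a satisfying assignment.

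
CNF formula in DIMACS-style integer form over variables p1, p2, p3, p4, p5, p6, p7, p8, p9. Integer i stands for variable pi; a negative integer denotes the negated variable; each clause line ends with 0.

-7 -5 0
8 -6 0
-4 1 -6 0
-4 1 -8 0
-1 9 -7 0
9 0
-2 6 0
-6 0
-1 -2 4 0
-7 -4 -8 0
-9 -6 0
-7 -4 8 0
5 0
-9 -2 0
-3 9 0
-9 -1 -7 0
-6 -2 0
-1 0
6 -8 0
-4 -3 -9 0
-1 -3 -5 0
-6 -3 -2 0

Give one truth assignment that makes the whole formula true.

p1=0  p2=0  p3=0  p4=1  p5=1  p6=0  p7=0  p8=0  p9=1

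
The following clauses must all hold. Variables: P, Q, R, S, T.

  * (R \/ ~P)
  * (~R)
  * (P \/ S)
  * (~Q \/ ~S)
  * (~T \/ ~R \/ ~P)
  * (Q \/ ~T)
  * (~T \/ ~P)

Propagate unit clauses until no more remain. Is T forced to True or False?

False

Unit clause (~R) sets R = False.
(R \/ ~P) with R = False leaves only ~P, so P = False.
(S \/ P): since P = False, the clause reduces to (S). S = True.
From (~S \/ ~Q) and S = True: Q = False.
(Q \/ ~T): since Q = False, the clause reduces to (~T). T = False.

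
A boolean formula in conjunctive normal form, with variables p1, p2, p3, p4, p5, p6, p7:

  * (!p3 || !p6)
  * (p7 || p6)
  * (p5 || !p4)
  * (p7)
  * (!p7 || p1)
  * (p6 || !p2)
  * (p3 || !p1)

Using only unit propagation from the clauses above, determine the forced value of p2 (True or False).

False

(p7) stands alone — p7 = True.
(p1 || !p7): since p7 = True, the clause reduces to (p1). p1 = True.
(!p1 || p3): since p1 = True, the clause reduces to (p3). p3 = True.
(!p6 || !p3): since p3 = True, the clause reduces to (!p6). p6 = False.
In (!p2 || p6), p6 is now false; !p2 must hold, so p2 = False.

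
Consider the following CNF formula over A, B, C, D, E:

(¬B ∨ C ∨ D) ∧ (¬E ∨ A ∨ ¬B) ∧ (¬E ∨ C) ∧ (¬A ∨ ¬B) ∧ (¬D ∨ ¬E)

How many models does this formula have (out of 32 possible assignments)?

Split on B, then E.
  B=1, E=1: a clause becomes empty — 0.
  B=1, E=0: remaining (A,C,D) ∈ {(0,0,1); (0,1,0); (0,1,1)} — 3.
  B=0, E=1: remaining (A,C,D) ∈ {(0,1,0); (1,1,0)} — 2.
  B=0, E=0: A, C, D free → 2^3 = 8.
Total: 0 + 3 + 2 + 8 = 13.

13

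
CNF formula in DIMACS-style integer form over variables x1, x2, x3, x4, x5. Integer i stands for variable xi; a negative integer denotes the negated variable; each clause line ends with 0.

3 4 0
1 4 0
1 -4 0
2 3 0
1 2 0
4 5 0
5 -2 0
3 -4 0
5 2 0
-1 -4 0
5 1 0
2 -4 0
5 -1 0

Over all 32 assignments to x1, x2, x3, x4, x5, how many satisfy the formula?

The models are:
  x1=T x2=F x3=T x4=F x5=T
  x1=T x2=T x3=T x4=F x5=T
That's 2 in total.

2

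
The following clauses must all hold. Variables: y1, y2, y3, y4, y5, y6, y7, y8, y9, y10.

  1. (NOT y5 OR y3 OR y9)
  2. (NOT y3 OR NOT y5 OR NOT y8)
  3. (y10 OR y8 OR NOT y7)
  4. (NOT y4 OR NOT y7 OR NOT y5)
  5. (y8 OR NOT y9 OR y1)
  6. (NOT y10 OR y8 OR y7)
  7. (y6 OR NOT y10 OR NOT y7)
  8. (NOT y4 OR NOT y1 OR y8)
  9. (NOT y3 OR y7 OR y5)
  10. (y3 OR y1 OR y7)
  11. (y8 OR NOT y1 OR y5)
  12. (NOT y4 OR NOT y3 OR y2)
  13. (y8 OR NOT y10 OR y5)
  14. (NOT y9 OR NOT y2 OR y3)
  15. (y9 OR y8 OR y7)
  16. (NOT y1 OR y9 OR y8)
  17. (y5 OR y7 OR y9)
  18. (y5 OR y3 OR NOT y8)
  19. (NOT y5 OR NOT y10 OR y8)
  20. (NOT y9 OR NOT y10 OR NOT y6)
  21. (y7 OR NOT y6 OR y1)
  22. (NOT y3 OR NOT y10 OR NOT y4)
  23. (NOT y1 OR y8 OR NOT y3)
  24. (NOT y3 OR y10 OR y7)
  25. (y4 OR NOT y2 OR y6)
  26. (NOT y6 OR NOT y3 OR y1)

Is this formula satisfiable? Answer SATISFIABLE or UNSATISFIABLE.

SATISFIABLE

Branch on y1: take y1 = True.
Branch on y2: take y2 = False.
The remaining clauses are satisfied by y3 = False, y4 = False, y5 = True, y6 = False, y7 = False, y8 = False, y9 = True, y10 = False.
Every clause has at least one true literal under this assignment.
So y1=True, y2=False, y3=False, y4=False, y5=True, y6=False, y7=False, y8=False, y9=True, y10=False is a satisfying assignment.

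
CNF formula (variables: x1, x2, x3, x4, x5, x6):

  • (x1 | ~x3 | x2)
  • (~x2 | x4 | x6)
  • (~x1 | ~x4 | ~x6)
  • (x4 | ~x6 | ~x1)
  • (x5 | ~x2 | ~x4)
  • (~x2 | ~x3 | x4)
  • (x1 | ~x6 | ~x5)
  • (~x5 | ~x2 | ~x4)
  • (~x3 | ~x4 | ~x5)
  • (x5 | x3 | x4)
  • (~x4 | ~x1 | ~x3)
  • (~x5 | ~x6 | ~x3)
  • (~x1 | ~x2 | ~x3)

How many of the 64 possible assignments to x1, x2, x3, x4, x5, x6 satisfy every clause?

Case analysis on x4 and x3:
  x4=1, x3=1: a clause becomes empty — 0.
  x4=1, x3=0: 5 of the 16 assignments to (x1,x2,x5,x6) work.
  x4=0, x3=1: remaining (x1,x2,x5,x6) ∈ {(1,0,0,0); (1,0,1,0)} — 2.
  x4=0, x3=0: remaining (x1,x2,x5,x6) ∈ {(0,0,1,0); (1,0,1,0)} — 2.
Total: 0 + 5 + 2 + 2 = 9.

9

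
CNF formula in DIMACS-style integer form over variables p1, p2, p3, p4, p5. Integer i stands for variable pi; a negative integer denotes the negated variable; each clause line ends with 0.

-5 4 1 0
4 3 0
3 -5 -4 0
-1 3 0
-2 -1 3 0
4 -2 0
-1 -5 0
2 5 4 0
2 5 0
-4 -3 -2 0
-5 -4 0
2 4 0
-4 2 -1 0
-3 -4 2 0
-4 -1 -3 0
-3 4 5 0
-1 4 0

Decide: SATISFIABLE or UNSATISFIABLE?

SATISFIABLE

Branch on p1: take p1 = False.
Branch on p2: take p2 = True.
  then p4 is forced to True.
  then p3 is forced to False.
  then p5 is forced to False.
Every clause has at least one true literal under this assignment.
So p1=F, p2=T, p3=F, p4=T, p5=F is a satisfying assignment.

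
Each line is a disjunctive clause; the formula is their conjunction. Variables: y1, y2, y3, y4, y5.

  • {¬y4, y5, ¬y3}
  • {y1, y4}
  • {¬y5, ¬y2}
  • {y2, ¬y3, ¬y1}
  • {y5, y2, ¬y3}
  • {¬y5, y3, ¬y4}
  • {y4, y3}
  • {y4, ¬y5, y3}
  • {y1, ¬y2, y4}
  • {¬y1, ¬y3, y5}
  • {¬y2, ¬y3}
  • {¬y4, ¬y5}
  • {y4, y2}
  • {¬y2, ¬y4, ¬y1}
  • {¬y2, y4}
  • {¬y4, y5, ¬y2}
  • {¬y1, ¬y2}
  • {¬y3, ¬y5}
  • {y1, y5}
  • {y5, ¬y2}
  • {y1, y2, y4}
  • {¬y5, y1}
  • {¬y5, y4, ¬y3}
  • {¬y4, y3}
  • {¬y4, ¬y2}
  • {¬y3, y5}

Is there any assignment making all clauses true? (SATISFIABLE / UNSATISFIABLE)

UNSATISFIABLE

y4 = True:
  propagation gives y5=False, y3=False; an empty clause results — contradiction.
y4 = False:
  propagation gives y1=True, y3=True, y2=True; an empty clause results — contradiction.
Every branch closes, so no satisfying assignment exists.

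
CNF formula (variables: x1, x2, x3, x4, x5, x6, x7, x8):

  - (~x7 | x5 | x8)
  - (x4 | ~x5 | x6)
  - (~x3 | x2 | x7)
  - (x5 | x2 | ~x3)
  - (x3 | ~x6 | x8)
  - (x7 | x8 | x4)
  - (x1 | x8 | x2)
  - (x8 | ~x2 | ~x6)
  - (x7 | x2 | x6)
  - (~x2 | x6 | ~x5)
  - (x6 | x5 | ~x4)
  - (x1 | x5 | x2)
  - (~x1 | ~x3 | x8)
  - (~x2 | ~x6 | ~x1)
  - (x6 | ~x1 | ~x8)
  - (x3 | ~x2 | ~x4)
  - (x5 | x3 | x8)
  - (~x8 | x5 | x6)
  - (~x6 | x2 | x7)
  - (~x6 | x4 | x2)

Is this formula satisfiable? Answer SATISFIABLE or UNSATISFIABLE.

SATISFIABLE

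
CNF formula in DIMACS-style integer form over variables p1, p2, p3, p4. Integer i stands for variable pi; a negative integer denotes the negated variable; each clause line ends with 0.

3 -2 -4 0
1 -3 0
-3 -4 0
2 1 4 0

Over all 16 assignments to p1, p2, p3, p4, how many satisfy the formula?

The models are:
  p1=0 p2=0 p3=0 p4=1
  p1=0 p2=1 p3=0 p4=0
  p1=1 p2=0 p3=0 p4=0
  p1=1 p2=0 p3=0 p4=1
  p1=1 p2=0 p3=1 p4=0
  p1=1 p2=1 p3=0 p4=0
  p1=1 p2=1 p3=1 p4=0
That's 7 in total.

7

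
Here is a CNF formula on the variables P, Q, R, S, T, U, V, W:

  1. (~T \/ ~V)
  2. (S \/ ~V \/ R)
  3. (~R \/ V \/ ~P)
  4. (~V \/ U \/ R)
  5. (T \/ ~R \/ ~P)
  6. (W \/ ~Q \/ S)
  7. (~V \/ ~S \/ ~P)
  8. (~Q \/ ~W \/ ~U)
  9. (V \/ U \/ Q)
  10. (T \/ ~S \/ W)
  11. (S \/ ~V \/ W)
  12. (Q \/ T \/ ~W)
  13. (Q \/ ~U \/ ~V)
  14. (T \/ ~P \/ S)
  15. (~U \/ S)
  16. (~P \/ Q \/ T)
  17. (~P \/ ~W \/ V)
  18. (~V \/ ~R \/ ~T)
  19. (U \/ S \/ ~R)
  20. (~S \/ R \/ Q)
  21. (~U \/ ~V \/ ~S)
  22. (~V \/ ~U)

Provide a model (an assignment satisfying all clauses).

P=False, Q=True, R=False, S=True, T=True, U=False, V=False, W=True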